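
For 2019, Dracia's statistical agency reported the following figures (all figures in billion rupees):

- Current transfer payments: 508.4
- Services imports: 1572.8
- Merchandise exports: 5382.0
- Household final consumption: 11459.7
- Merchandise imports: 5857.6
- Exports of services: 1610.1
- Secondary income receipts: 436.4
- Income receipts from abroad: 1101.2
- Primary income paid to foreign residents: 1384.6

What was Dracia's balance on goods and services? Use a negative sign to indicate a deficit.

Goods balance = 5382.0 - 5857.6 = -475.6
Services balance = 1610.1 - 1572.8 = 37.3
Trade balance (goods + services) = -475.6 + 37.3 = -438.3

-438.3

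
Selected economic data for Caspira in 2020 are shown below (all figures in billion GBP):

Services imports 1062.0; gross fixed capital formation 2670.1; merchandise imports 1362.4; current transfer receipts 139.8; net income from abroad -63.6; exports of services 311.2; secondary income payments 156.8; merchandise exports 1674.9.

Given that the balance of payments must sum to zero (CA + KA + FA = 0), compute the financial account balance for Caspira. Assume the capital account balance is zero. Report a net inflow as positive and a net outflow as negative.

Goods balance = 1674.9 - 1362.4 = 312.5
Services balance = 311.2 - 1062.0 = -750.8
Trade balance (goods + services) = 312.5 + (-750.8) = -438.3
Net primary income = -63.6
Net secondary income = 139.8 - 156.8 = -17.0
Current account = -438.3 + (-63.6) + (-17.0) = -518.9
Financial account = -(-518.9) = 518.9

518.9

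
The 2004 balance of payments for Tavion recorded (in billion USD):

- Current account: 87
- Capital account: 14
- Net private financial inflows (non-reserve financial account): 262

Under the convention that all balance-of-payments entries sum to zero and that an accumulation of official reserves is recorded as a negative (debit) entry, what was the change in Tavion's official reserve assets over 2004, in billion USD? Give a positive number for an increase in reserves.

363

Official reserve transactions balance = -(87 + 14 + 262) = -363
An accumulation of reserves is recorded as a debit (negative entry), so the change in the stock of reserves is the negative of that balance.
Change in official reserves = -(-363) = 363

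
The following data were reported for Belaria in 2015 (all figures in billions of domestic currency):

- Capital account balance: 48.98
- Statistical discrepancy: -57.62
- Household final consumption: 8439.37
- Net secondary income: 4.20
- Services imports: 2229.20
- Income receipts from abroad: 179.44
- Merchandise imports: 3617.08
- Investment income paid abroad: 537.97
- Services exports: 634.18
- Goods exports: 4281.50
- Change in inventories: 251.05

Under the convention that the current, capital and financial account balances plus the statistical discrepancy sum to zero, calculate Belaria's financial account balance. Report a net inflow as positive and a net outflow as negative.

1293.57

Goods balance = 4281.50 - 3617.08 = 664.42
Services balance = 634.18 - 2229.20 = -1595.02
Trade balance (goods + services) = 664.42 + (-1595.02) = -930.60
Net primary income = 179.44 - 537.97 = -358.53
Net secondary income = 4.20
Current account = -930.60 + (-358.53) + 4.20 = -1284.93
Financial account = -(-1284.93 + 48.98 + (-57.62)) = 1293.57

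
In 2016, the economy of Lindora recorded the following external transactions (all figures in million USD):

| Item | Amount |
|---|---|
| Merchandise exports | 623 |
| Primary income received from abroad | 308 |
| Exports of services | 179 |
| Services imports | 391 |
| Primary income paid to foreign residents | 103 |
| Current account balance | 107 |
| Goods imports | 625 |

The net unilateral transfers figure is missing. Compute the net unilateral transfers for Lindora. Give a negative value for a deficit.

Current account = goods balance + services balance + net primary income + net secondary income
Sum of the known components = -9
Net unilateral transfers = CA - (known components) = 107 - (-9) = 116

116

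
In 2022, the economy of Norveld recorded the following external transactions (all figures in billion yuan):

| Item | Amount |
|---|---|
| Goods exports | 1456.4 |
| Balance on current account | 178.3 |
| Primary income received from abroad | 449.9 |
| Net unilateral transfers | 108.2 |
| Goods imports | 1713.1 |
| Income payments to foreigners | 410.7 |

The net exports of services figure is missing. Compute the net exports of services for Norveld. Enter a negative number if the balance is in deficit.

Current account = goods balance + services balance + net primary income + net secondary income
Sum of the known components = -109.3
Net exports of services = CA - (known components) = 178.3 - (-109.3) = 287.6

287.6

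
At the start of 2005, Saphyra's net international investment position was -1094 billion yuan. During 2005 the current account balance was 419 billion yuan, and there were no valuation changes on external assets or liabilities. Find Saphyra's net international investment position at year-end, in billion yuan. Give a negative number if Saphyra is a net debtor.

-675

With no valuation effects, change in NIIP = current account = 419
End-of-year NIIP = -1094 + 419 = -675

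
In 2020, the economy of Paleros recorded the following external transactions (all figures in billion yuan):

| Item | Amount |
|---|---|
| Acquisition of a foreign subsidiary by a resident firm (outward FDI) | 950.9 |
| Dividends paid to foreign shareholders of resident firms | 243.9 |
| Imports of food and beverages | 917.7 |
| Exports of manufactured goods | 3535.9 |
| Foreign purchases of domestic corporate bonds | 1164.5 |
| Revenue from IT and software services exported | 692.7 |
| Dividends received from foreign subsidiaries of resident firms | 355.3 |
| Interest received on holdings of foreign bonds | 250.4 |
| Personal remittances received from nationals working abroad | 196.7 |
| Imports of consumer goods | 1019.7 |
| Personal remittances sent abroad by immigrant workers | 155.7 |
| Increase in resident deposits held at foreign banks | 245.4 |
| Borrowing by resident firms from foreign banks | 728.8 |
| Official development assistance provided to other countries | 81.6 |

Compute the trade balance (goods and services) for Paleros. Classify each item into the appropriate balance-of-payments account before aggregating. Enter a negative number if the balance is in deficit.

Goods: 3535.9 - 917.7 - 1019.7 = 1598.5
Services: 692.7
Trade balance = 1598.5 + 692.7 = 2291.2
(Excluded from the trade balance — financial account: acquisition of a foreign subsidiary by a resident firm (outward FDI) 950.9, foreign purchases of domestic corporate bonds 1164.5, increase in resident deposits held at foreign banks 245.4, borrowing by resident firms from foreign banks 728.8; primary income: dividends paid to foreign shareholders of resident firms 243.9, dividends received from foreign subsidiaries of resident firms 355.3, interest received on holdings of foreign bonds 250.4; secondary income: personal remittances received from nationals working abroad 196.7, personal remittances sent abroad by immigrant workers 155.7, official development assistance provided to other countries 81.6.)

2291.2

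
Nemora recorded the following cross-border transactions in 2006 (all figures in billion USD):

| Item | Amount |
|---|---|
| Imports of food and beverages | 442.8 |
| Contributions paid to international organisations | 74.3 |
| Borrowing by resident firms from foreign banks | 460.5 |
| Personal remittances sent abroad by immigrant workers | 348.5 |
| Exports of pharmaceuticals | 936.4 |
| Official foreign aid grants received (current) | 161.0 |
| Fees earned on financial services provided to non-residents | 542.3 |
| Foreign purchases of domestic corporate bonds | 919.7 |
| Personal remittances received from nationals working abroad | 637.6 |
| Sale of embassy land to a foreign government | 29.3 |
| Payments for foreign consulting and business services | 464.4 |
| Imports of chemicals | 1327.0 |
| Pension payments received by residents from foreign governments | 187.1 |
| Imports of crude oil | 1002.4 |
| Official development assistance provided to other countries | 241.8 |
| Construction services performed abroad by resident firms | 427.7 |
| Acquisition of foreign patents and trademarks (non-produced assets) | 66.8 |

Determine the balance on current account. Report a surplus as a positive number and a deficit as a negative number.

-1009.1

Goods: -442.8 - 1327.0 + 936.4 - 1002.4 = -1835.8
Services: -464.4 + 542.3 + 427.7 = 505.6
Secondary income: -74.3 + 161.0 + 187.1 + 637.6 - 348.5 - 241.8 = 321.1
Current account = (-1835.8) + 505.6 + 321.1 = -1009.1
(Excluded from the current account — financial account: borrowing by resident firms from foreign banks 460.5, foreign purchases of domestic corporate bonds 919.7; capital account: sale of embassy land to a foreign government 29.3, acquisition of foreign patents and trademarks (non-produced assets) 66.8.)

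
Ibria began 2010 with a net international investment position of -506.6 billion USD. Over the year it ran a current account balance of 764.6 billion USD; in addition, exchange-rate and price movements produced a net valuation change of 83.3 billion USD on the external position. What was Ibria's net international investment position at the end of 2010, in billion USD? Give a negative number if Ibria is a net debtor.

341.3

Change in NIIP = current account + net valuation change = 764.6 + 83.3 = 847.9
End-of-year NIIP = -506.6 + 847.9 = 341.3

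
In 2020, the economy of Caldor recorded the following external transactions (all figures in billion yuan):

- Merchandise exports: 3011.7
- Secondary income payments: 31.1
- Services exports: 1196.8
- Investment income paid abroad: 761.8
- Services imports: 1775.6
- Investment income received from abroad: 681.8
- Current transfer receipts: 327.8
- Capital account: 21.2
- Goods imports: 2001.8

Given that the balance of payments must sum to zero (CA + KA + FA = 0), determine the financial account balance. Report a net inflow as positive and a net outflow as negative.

-669.0

Goods balance = 3011.7 - 2001.8 = 1009.9
Services balance = 1196.8 - 1775.6 = -578.8
Trade balance (goods + services) = 1009.9 + (-578.8) = 431.1
Net primary income = 681.8 - 761.8 = -80.0
Net secondary income = 327.8 - 31.1 = 296.7
Current account = 431.1 + (-80.0) + 296.7 = 647.8
Financial account = -(647.8 + 21.2) = -669.0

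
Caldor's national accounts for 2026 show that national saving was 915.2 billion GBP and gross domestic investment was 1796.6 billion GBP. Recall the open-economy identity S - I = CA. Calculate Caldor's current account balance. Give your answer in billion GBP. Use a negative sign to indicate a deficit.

-881.4

S - I = CA (net lending to the rest of the world).
CA = S - I = 915.2 - 1796.6 = -881.4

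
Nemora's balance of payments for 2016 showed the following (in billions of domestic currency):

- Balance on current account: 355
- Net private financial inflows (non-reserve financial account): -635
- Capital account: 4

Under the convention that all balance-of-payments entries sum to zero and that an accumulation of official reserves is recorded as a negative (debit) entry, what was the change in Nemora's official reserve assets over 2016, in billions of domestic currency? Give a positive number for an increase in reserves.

Official reserve transactions balance = -(355 + 4 + (-635)) = 276
An accumulation of reserves is recorded as a debit (negative entry), so the change in the stock of reserves is the negative of that balance.
Change in official reserves = -(276) = -276

-276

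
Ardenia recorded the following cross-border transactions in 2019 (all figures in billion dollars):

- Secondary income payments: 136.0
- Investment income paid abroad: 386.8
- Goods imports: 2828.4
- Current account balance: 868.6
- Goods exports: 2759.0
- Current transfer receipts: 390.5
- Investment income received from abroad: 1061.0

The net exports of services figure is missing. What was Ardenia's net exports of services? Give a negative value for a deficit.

Current account = goods balance + services balance + net primary income + net secondary income
Sum of the known components = 859.3
Net exports of services = CA - (known components) = 868.6 - 859.3 = 9.3

9.3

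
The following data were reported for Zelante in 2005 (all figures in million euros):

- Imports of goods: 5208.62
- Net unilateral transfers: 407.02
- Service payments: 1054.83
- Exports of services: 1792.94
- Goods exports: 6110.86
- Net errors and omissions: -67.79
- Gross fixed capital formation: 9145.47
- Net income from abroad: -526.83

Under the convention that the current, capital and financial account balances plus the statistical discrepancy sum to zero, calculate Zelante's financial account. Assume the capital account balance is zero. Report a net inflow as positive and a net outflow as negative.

Goods balance = 6110.86 - 5208.62 = 902.24
Services balance = 1792.94 - 1054.83 = 738.11
Trade balance (goods + services) = 902.24 + 738.11 = 1640.35
Net primary income = -526.83
Net secondary income = 407.02
Current account = 1640.35 + (-526.83) + 407.02 = 1520.54
Financial account = -(1520.54 + (-67.79)) = -1452.75

-1452.75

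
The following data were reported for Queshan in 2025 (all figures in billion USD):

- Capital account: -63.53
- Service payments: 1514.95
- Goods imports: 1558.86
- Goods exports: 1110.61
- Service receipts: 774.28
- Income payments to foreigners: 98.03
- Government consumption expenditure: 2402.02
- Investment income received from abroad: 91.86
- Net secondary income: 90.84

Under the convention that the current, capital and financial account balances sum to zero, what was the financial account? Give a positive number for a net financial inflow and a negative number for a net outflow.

1167.78

Goods balance = 1110.61 - 1558.86 = -448.25
Services balance = 774.28 - 1514.95 = -740.67
Trade balance (goods + services) = -448.25 + (-740.67) = -1188.92
Net primary income = 91.86 - 98.03 = -6.17
Net secondary income = 90.84
Current account = -1188.92 + (-6.17) + 90.84 = -1104.25
Financial account = -(-1104.25 + (-63.53)) = 1167.78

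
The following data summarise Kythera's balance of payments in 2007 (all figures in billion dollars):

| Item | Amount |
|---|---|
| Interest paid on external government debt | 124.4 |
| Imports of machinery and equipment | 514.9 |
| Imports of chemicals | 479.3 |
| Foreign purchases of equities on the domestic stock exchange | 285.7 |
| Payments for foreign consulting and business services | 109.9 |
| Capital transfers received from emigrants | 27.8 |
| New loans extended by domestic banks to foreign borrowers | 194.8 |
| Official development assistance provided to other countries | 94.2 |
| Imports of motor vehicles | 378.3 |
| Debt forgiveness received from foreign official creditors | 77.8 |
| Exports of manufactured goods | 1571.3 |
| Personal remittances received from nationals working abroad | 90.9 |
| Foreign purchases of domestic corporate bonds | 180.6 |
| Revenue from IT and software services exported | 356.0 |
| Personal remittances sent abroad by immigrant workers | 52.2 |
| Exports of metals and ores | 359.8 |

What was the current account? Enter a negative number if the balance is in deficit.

Goods: -479.3 + 1571.3 - 514.9 + 359.8 - 378.3 = 558.6
Services: 356.0 - 109.9 = 246.1
Primary income: -124.4
Secondary income: -94.2 - 52.2 + 90.9 = -55.5
Current account = 558.6 + 246.1 + (-124.4) + (-55.5) = 624.8
(Excluded from the current account — financial account: foreign purchases of equities on the domestic stock exchange 285.7, new loans extended by domestic banks to foreign borrowers 194.8, foreign purchases of domestic corporate bonds 180.6; capital account: capital transfers received from emigrants 27.8, debt forgiveness received from foreign official creditors 77.8.)

624.8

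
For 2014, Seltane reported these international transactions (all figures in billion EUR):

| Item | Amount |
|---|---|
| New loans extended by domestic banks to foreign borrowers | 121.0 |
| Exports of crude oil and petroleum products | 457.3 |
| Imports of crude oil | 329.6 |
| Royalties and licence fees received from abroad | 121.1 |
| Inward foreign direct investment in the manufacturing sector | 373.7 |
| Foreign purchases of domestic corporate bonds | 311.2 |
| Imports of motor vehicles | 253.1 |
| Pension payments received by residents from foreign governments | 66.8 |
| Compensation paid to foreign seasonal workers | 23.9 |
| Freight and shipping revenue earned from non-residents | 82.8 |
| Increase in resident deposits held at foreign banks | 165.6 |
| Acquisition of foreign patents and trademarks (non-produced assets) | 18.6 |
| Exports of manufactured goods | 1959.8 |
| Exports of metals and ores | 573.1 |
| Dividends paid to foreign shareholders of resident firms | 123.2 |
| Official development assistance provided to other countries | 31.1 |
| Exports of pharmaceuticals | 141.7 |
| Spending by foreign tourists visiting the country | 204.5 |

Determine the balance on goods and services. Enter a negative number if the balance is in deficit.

Goods: -329.6 + 141.7 - 253.1 + 457.3 + 1959.8 + 573.1 = 2549.2
Services: 121.1 + 82.8 + 204.5 = 408.4
Trade balance = 2549.2 + 408.4 = 2957.6
(Excluded from the trade balance — financial account: new loans extended by domestic banks to foreign borrowers 121.0, inward foreign direct investment in the manufacturing sector 373.7, foreign purchases of domestic corporate bonds 311.2, increase in resident deposits held at foreign banks 165.6; secondary income: pension payments received by residents from foreign governments 66.8, official development assistance provided to other countries 31.1; primary income: compensation paid to foreign seasonal workers 23.9, dividends paid to foreign shareholders of resident firms 123.2; capital account: acquisition of foreign patents and trademarks (non-produced assets) 18.6.)

2957.6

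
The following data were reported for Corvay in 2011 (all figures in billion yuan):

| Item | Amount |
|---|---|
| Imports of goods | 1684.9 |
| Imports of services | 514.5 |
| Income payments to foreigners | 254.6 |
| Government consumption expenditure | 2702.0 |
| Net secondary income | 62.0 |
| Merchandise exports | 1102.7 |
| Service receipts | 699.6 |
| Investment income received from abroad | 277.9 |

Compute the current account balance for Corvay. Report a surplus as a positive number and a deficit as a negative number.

Goods balance = 1102.7 - 1684.9 = -582.2
Services balance = 699.6 - 514.5 = 185.1
Trade balance (goods + services) = -582.2 + 185.1 = -397.1
Net primary income = 277.9 - 254.6 = 23.3
Net secondary income = 62.0
Current account = -397.1 + 23.3 + 62.0 = -311.8

-311.8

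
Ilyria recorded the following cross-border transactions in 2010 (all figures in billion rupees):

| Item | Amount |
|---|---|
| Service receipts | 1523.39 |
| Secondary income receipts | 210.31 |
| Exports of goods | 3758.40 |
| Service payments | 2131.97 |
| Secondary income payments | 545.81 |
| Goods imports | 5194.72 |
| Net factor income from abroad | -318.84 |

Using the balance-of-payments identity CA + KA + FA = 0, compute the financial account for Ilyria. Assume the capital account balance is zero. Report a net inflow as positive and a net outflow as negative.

2699.24

Goods balance = 3758.40 - 5194.72 = -1436.32
Services balance = 1523.39 - 2131.97 = -608.58
Trade balance (goods + services) = -1436.32 + (-608.58) = -2044.90
Net primary income = -318.84
Net secondary income = 210.31 - 545.81 = -335.50
Current account = -2044.90 + (-318.84) + (-335.50) = -2699.24
Financial account = -(-2699.24) = 2699.24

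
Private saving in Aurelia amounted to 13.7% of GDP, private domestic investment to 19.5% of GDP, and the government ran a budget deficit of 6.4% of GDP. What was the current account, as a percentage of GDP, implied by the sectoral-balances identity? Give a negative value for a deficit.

By the sectoral-balances identity, CA = (S_private - I) + (T - G).
Private balance = 13.7 - 19.5 = -5.8
Government balance (T - G) = -6.4
CA = -5.8 + (-6.4) = -12.2

-12.2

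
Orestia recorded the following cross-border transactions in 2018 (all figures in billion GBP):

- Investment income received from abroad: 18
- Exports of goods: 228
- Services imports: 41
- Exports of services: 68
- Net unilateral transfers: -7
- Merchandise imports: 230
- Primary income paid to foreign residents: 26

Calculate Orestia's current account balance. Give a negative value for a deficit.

Goods balance = 228 - 230 = -2
Services balance = 68 - 41 = 27
Trade balance (goods + services) = -2 + 27 = 25
Net primary income = 18 - 26 = -8
Net secondary income = -7
Current account = 25 + (-8) + (-7) = 10

10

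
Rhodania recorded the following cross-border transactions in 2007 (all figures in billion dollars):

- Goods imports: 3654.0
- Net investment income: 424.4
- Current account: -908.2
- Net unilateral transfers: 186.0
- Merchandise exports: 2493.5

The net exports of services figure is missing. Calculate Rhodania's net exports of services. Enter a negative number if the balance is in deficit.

-358.1

Current account = goods balance + services balance + net primary income + net secondary income
Sum of the known components = -550.1
Net exports of services = CA - (known components) = -908.2 - (-550.1) = -358.1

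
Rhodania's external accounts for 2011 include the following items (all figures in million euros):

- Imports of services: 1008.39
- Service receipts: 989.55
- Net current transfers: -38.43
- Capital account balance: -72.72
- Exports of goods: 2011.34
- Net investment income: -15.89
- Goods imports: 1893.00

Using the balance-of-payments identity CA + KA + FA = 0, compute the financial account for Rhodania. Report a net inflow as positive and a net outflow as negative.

Goods balance = 2011.34 - 1893.00 = 118.34
Services balance = 989.55 - 1008.39 = -18.84
Trade balance (goods + services) = 118.34 + (-18.84) = 99.50
Net primary income = -15.89
Net secondary income = -38.43
Current account = 99.50 + (-15.89) + (-38.43) = 45.18
Financial account = -(45.18 + (-72.72)) = 27.54

27.54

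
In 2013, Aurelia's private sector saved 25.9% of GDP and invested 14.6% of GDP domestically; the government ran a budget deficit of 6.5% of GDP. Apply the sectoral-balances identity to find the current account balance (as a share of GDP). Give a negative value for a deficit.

By the sectoral-balances identity, CA = (S_private - I) + (T - G).
Private balance = 25.9 - 14.6 = 11.3
Government balance (T - G) = -6.5
CA = 11.3 + (-6.5) = 4.8

4.8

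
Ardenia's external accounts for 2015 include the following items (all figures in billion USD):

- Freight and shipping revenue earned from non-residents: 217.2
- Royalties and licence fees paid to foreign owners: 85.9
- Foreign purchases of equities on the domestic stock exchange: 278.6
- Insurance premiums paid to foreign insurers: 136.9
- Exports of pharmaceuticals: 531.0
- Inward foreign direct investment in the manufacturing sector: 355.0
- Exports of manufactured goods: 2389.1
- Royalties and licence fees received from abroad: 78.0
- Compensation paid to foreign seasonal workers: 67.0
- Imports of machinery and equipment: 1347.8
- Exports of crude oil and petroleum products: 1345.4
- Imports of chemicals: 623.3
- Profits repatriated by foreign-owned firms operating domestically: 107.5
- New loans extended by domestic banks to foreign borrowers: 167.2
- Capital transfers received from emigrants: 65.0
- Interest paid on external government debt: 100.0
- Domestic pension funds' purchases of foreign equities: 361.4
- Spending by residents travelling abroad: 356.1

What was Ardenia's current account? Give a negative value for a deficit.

1736.2

Goods: 2389.1 + 531.0 - 623.3 + 1345.4 - 1347.8 = 2294.4
Services: 78.0 - 85.9 - 356.1 + 217.2 - 136.9 = -283.7
Primary income: -67.0 - 100.0 - 107.5 = -274.5
Current account = 2294.4 + (-283.7) + (-274.5) = 1736.2
(Excluded from the current account — financial account: foreign purchases of equities on the domestic stock exchange 278.6, inward foreign direct investment in the manufacturing sector 355.0, new loans extended by domestic banks to foreign borrowers 167.2, domestic pension funds' purchases of foreign equities 361.4; capital account: capital transfers received from emigrants 65.0.)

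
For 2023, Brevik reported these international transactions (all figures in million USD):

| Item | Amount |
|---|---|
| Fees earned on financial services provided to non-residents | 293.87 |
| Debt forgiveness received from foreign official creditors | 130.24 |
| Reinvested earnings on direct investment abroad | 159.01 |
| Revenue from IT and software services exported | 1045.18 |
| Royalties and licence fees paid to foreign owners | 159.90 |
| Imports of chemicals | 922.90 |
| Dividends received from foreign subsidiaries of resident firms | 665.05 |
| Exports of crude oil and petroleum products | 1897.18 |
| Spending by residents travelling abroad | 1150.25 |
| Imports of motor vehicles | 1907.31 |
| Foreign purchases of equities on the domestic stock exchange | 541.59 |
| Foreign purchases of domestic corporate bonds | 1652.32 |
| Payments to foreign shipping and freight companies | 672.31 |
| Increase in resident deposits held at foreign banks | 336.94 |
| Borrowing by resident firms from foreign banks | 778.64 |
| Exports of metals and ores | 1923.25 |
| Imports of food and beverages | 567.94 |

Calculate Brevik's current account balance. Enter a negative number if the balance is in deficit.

602.93

Goods: -922.90 - 567.94 + 1923.25 + 1897.18 - 1907.31 = 422.28
Services: 1045.18 + 293.87 - 672.31 - 159.90 - 1150.25 = -643.41
Primary income: 159.01 + 665.05 = 824.06
Current account = 422.28 + (-643.41) + 824.06 = 602.93
(Excluded from the current account — capital account: debt forgiveness received from foreign official creditors 130.24; financial account: foreign purchases of equities on the domestic stock exchange 541.59, foreign purchases of domestic corporate bonds 1652.32, increase in resident deposits held at foreign banks 336.94, borrowing by resident firms from foreign banks 778.64.)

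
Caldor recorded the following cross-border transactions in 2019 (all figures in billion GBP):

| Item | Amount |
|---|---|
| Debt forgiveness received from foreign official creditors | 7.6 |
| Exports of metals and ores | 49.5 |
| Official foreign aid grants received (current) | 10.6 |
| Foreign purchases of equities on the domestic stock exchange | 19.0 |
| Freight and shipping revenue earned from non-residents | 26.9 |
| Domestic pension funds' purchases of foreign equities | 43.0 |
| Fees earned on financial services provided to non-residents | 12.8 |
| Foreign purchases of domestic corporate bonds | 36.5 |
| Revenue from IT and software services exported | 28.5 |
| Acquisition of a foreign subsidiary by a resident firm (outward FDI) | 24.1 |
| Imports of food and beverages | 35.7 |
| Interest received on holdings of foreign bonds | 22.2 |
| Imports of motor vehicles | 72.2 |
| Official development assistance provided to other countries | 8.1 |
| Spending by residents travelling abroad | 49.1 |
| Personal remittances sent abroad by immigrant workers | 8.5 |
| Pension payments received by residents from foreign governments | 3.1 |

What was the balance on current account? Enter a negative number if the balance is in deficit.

Goods: -35.7 + 49.5 - 72.2 = -58.4
Services: 28.5 + 12.8 - 49.1 + 26.9 = 19.1
Primary income: 22.2
Secondary income: 3.1 - 8.1 - 8.5 + 10.6 = -2.9
Current account = (-58.4) + 19.1 + 22.2 + (-2.9) = -20.0
(Excluded from the current account — capital account: debt forgiveness received from foreign official creditors 7.6; financial account: foreign purchases of equities on the domestic stock exchange 19.0, domestic pension funds' purchases of foreign equities 43.0, foreign purchases of domestic corporate bonds 36.5, acquisition of a foreign subsidiary by a resident firm (outward FDI) 24.1.)

-20.0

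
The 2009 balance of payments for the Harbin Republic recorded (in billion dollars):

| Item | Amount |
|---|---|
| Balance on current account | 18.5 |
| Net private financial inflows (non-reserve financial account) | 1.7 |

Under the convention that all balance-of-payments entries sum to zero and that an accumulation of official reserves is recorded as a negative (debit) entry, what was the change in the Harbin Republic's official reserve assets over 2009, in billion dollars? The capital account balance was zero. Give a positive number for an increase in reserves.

20.2

Official reserve transactions balance = -(18.5 + 1.7) = -20.2
An accumulation of reserves is recorded as a debit (negative entry), so the change in the stock of reserves is the negative of that balance.
Change in official reserves = -(-20.2) = 20.2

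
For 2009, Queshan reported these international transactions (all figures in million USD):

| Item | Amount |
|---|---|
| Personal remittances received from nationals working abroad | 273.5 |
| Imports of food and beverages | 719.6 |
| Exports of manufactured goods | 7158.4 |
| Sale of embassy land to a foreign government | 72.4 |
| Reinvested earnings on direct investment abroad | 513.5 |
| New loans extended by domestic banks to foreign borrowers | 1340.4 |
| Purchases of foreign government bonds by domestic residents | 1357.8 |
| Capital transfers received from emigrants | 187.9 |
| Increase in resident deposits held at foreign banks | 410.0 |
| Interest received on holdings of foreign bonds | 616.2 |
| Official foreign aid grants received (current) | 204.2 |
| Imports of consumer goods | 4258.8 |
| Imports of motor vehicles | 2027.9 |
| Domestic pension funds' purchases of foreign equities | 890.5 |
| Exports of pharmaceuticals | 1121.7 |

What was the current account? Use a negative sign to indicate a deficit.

Goods: 1121.7 + 7158.4 - 719.6 - 2027.9 - 4258.8 = 1273.8
Primary income: 513.5 + 616.2 = 1129.7
Secondary income: 204.2 + 273.5 = 477.7
Current account = 1273.8 + 1129.7 + 477.7 = 2881.2
(Excluded from the current account — capital account: sale of embassy land to a foreign government 72.4, capital transfers received from emigrants 187.9; financial account: new loans extended by domestic banks to foreign borrowers 1340.4, purchases of foreign government bonds by domestic residents 1357.8, increase in resident deposits held at foreign banks 410.0, domestic pension funds' purchases of foreign equities 890.5.)

2881.2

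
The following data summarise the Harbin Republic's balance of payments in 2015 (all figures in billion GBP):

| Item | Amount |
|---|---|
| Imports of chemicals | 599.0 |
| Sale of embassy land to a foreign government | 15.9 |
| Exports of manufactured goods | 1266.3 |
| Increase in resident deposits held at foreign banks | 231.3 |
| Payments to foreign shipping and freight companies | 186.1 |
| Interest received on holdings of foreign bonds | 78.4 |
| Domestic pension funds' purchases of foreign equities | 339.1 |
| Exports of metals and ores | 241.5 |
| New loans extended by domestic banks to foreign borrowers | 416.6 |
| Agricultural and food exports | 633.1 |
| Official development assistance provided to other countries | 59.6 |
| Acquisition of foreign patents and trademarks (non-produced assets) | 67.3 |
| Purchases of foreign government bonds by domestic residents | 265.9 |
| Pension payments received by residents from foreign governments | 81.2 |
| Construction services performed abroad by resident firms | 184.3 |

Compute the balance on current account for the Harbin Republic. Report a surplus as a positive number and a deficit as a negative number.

1640.1

Goods: 1266.3 + 633.1 + 241.5 - 599.0 = 1541.9
Services: 184.3 - 186.1 = -1.8
Primary income: 78.4
Secondary income: 81.2 - 59.6 = 21.6
Current account = 1541.9 + (-1.8) + 78.4 + 21.6 = 1640.1
(Excluded from the current account — capital account: sale of embassy land to a foreign government 15.9, acquisition of foreign patents and trademarks (non-produced assets) 67.3; financial account: increase in resident deposits held at foreign banks 231.3, domestic pension funds' purchases of foreign equities 339.1, new loans extended by domestic banks to foreign borrowers 416.6, purchases of foreign government bonds by domestic residents 265.9.)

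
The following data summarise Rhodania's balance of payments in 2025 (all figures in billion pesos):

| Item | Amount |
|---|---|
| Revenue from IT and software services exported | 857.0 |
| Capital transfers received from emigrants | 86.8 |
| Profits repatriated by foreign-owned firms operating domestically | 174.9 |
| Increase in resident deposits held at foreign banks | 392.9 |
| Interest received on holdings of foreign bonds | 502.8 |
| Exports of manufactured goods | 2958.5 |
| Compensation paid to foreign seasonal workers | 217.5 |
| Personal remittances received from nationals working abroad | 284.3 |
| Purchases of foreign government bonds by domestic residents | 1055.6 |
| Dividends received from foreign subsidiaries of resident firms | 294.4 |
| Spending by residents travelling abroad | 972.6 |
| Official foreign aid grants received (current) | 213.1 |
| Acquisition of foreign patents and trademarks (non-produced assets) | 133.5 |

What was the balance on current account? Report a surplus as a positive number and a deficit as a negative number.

3745.1

Goods: 2958.5
Services: 857.0 - 972.6 = -115.6
Primary income: 502.8 - 174.9 + 294.4 - 217.5 = 404.8
Secondary income: 284.3 + 213.1 = 497.4
Current account = 2958.5 + (-115.6) + 404.8 + 497.4 = 3745.1
(Excluded from the current account — capital account: capital transfers received from emigrants 86.8, acquisition of foreign patents and trademarks (non-produced assets) 133.5; financial account: increase in resident deposits held at foreign banks 392.9, purchases of foreign government bonds by domestic residents 1055.6.)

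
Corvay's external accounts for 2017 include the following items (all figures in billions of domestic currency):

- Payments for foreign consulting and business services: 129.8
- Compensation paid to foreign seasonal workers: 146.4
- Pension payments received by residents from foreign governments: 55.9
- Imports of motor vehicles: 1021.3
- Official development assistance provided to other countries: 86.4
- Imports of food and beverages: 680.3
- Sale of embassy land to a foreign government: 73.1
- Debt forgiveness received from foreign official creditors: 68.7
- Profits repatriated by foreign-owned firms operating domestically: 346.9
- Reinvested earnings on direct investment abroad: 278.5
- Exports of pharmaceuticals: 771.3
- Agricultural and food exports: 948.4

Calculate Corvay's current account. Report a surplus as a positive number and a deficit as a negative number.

-357.0

Goods: -680.3 + 771.3 - 1021.3 + 948.4 = 18.1
Services: -129.8
Primary income: -346.9 - 146.4 + 278.5 = -214.8
Secondary income: -86.4 + 55.9 = -30.5
Current account = 18.1 + (-129.8) + (-214.8) + (-30.5) = -357.0
(Excluded from the current account — capital account: sale of embassy land to a foreign government 73.1, debt forgiveness received from foreign official creditors 68.7.)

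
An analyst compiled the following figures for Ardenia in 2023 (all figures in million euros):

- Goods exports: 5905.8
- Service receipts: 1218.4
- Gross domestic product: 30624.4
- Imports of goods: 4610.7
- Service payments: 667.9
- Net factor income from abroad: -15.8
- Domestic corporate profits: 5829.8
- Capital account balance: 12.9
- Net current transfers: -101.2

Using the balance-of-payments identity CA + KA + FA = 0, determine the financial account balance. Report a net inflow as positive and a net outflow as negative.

Goods balance = 5905.8 - 4610.7 = 1295.1
Services balance = 1218.4 - 667.9 = 550.5
Trade balance (goods + services) = 1295.1 + 550.5 = 1845.6
Net primary income = -15.8
Net secondary income = -101.2
Current account = 1845.6 + (-15.8) + (-101.2) = 1728.6
Financial account = -(1728.6 + 12.9) = -1741.5

-1741.5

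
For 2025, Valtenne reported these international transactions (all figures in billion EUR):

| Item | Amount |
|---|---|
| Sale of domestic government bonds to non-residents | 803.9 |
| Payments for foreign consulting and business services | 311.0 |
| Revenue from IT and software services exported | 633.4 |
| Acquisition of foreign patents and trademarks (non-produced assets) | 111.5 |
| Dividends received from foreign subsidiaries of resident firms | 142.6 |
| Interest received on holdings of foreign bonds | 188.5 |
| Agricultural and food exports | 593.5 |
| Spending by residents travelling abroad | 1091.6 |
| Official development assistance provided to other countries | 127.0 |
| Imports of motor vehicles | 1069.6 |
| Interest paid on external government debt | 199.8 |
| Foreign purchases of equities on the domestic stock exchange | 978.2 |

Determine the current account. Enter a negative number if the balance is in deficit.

Goods: -1069.6 + 593.5 = -476.1
Services: -311.0 + 633.4 - 1091.6 = -769.2
Primary income: 188.5 + 142.6 - 199.8 = 131.3
Secondary income: -127.0
Current account = (-476.1) + (-769.2) + 131.3 + (-127.0) = -1241.0
(Excluded from the current account — financial account: sale of domestic government bonds to non-residents 803.9, foreign purchases of equities on the domestic stock exchange 978.2; capital account: acquisition of foreign patents and trademarks (non-produced assets) 111.5.)

-1241.0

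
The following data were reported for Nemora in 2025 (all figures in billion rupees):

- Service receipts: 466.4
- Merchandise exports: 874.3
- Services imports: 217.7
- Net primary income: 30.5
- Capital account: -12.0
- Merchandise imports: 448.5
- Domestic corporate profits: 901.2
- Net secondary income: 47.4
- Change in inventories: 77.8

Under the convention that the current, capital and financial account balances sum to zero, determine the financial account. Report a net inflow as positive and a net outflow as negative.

-740.4

Goods balance = 874.3 - 448.5 = 425.8
Services balance = 466.4 - 217.7 = 248.7
Trade balance (goods + services) = 425.8 + 248.7 = 674.5
Net primary income = 30.5
Net secondary income = 47.4
Current account = 674.5 + 30.5 + 47.4 = 752.4
Financial account = -(752.4 + (-12.0)) = -740.4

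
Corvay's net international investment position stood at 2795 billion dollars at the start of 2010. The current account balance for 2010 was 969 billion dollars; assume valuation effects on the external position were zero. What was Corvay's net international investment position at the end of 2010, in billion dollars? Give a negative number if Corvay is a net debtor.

With no valuation effects, change in NIIP = current account = 969
End-of-year NIIP = 2795 + 969 = 3764

3764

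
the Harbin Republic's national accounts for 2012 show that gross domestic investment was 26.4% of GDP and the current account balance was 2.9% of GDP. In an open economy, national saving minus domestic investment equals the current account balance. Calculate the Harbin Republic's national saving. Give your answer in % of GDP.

29.3

S = I + CA = 26.4 + 2.9 = 29.3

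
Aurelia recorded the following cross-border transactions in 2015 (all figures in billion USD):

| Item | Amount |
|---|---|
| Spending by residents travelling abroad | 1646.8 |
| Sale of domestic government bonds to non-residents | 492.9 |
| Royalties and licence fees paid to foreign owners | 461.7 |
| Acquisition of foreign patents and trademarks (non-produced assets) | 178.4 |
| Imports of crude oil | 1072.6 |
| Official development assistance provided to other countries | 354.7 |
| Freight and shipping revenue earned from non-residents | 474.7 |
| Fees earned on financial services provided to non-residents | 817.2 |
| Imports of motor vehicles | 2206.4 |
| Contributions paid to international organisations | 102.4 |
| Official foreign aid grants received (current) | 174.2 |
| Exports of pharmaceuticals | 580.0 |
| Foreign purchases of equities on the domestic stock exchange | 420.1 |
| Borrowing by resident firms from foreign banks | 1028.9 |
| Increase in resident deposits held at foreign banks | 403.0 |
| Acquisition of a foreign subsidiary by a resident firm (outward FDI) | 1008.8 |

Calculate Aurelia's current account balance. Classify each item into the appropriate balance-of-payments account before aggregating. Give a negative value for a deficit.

-3798.5

Goods: 580.0 - 1072.6 - 2206.4 = -2699.0
Services: -461.7 - 1646.8 + 474.7 + 817.2 = -816.6
Secondary income: 174.2 - 354.7 - 102.4 = -282.9
Current account = (-2699.0) + (-816.6) + (-282.9) = -3798.5
(Excluded from the current account — financial account: sale of domestic government bonds to non-residents 492.9, foreign purchases of equities on the domestic stock exchange 420.1, borrowing by resident firms from foreign banks 1028.9, increase in resident deposits held at foreign banks 403.0, acquisition of a foreign subsidiary by a resident firm (outward FDI) 1008.8; capital account: acquisition of foreign patents and trademarks (non-produced assets) 178.4.)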